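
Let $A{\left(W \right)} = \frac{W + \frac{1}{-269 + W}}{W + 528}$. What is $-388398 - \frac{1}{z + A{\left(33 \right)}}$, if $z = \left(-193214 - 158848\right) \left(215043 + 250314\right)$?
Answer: $- \frac{8424754455820910915850}{21691034598069277} \approx -3.884 \cdot 10^{5}$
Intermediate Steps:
$A{\left(W \right)} = \frac{W + \frac{1}{-269 + W}}{528 + W}$
$z = -163834516134$ ($z = \left(-352062\right) 465357 = -163834516134$)
$-388398 - \frac{1}{z + A{\left(33 \right)}} = -388398 - \frac{1}{-163834516134 + \frac{1 + 33^{2} - 8877}{-142032 + 33^{2} + 259 \cdot 33}} = -388398 - \frac{1}{-163834516134 + \frac{1 + 1089 - 8877}{-142032 + 1089 + 8547}} = -388398 - \frac{1}{-163834516134 + \frac{1}{-132396} \left(-7787\right)} = -388398 - \frac{1}{-163834516134 - - \frac{7787}{132396}} = -388398 - \frac{1}{-163834516134 + \frac{7787}{132396}} = -388398 - \frac{1}{- \frac{21691034598069277}{132396}} = -388398 - - \frac{132396}{21691034598069277} = -388398 + \frac{132396}{21691034598069277} = - \frac{8424754455820910915850}{21691034598069277}$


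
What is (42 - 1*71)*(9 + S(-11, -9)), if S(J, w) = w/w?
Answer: -290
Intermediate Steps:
S(J, w) = 1
(42 - 1*71)*(9 + S(-11, -9)) = (42 - 1*71)*(9 + 1) = (42 - 71)*10 = -29*10 = -290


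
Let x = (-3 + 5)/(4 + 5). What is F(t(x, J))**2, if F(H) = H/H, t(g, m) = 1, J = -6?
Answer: 1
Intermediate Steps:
x = 2/9 ≈ 0.22222
F(H) = 1
F(t(x, J))**2 = 1**2 = 1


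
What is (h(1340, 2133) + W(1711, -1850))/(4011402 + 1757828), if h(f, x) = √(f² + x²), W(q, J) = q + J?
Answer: -139/5769230 + √6345289/5769230 ≈ 0.00041253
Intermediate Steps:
W(q, J) = J + q
(h(1340, 2133) + W(1711, -1850))/(4011402 + 1757828) = (√(1340² + 2133²) + (-1850 + 1711))/(4011402 + 1757828) = (√(1795600 + 4549689) - 139)/5769230 = (√6345289 - 139)*(1/5769230) = (-139 + √6345289)*(1/5769230) = -139/5769230 + √6345289/5769230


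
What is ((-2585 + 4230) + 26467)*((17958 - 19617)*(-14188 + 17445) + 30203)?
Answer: -151050273920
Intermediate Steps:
((-2585 + 4230) + 26467)*((17958 - 19617)*(-14188 + 17445) + 30203) = (1645 + 26467)*(-1659*3257 + 30203) = 28112*(-5403363 + 30203) = 28112*(-5373160) = -151050273920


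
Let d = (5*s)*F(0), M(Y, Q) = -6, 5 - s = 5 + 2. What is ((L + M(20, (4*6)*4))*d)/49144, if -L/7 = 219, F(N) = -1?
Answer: -7695/24572 ≈ -0.31316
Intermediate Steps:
s = -2 (s = 5 - (5 + 2) = 5 - 1*7 = 5 - 7 = -2)
L = -1533 (L = -7*219 = -1533)
d = 10 (d = (5*(-2))*(-1) = -10*(-1) = 10)
((L + M(20, (4*6)*4))*d)/49144 = ((-1533 - 6)*10)/49144 = -1539*10*(1/49144) = -15390*1/49144 = -7695/24572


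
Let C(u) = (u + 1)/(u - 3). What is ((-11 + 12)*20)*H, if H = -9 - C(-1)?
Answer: -180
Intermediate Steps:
C(u) = (1 + u)/(-3 + u)
H = -9 (H = -9 - (1 - 1)/(-3 - 1) = -9 - 0/(-4) = -9 - (-1)*0/4 = -9 - 1*0 = -9 + 0 = -9)
((-11 + 12)*20)*H = ((-11 + 12)*20)*(-9) = (1*20)*(-9) = 20*(-9) = -180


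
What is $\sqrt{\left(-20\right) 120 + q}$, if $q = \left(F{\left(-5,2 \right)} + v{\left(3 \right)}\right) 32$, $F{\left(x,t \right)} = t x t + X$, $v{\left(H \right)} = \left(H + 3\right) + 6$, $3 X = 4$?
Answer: $\frac{28 i \sqrt{30}}{3} \approx 51.121 i$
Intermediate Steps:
$X = \frac{4}{3}$ ($X = \frac{1}{3} \cdot 4 = \frac{4}{3} \approx 1.3333$)
$v{\left(H \right)} = 9 + H$ ($v{\left(H \right)} = \left(3 + H\right) + 6 = 9 + H$)
$F{\left(x,t \right)} = \frac{4}{3} + x t^{2}$ ($F{\left(x,t \right)} = t x t + \frac{4}{3} = x t^{2} + \frac{4}{3} = \frac{4}{3} + x t^{2}$)
$q = - \frac{640}{3}$ ($q = \left(\left(\frac{4}{3} - 5 \cdot 2^{2}\right) + \left(9 + 3\right)\right) 32 = \left(\left(\frac{4}{3} - 20\right) + 12\right) 32 = \left(- \frac{56}{3} + 12\right) 32 = \left(- \frac{20}{3}\right) 32 = - \frac{640}{3} \approx -213.33$)
$\sqrt{\left(-20\right) 120 + q} = \sqrt{\left(-20\right) 120 - \frac{640}{3}} = \sqrt{-2400 - \frac{640}{3}} = \sqrt{- \frac{7840}{3}} = \frac{28 i \sqrt{30}}{3}$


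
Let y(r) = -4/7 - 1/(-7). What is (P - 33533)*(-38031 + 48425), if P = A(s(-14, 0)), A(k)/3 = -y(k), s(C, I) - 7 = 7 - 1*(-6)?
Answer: -2439700468/7 ≈ -3.4853e+8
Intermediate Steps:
y(r) = -3/7 (y(r) = -4*1/7 - 1*(-1/7) = -4/7 + 1/7 = -3/7)
s(C, I) = 20 (s(C, I) = 7 + (7 - 1*(-6)) = 7 + (7 + 6) = 7 + 13 = 20)
A(k) = 9/7 (A(k) = 3*(-1*(-3/7)) = 3*(3/7) = 9/7)
P = 9/7 ≈ 1.2857
(P - 33533)*(-38031 + 48425) = (9/7 - 33533)*(-38031 + 48425) = -234722/7*10394 = -2439700468/7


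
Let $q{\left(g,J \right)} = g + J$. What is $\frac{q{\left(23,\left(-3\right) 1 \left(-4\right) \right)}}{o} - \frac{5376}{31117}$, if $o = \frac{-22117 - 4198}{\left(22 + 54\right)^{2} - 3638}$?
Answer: $- \frac{493990910}{163768771} \approx -3.0164$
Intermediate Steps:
$q{\left(g,J \right)} = J + g$
$o = - \frac{26315}{2138}$ ($o = - \frac{26315}{76^{2} - 3638} = - \frac{26315}{5776 - 3638} = - \frac{26315}{2138} \approx -12.308$)
$\frac{q{\left(23,\left(-3\right) 1 \left(-4\right) \right)}}{o} - \frac{5376}{31117} = \frac{\left(-3\right) 1 \left(-4\right) + 23}{- \frac{26315}{2138}} - \frac{5376}{31117} = \left(\left(-3\right) \left(-4\right) + 23\right) \left(- \frac{2138}{26315}\right) - \frac{5376}{31117} = \left(12 + 23\right) \left(- \frac{2138}{26315}\right) - \frac{5376}{31117} = 35 \left(- \frac{2138}{26315}\right) - \frac{5376}{31117} = - \frac{14966}{5263} - \frac{5376}{31117} = - \frac{493990910}{163768771}$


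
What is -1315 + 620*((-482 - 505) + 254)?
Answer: -455775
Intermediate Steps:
-1315 + 620*((-482 - 505) + 254) = -1315 + 620*(-987 + 254) = -1315 + 620*(-733) = -1315 - 454460 = -455775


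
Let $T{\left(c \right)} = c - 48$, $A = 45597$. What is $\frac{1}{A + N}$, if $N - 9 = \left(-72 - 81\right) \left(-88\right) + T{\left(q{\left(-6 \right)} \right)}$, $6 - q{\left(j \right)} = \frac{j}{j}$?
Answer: $\frac{1}{59027} \approx 1.6941 \cdot 10^{-5}$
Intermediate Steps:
$q{\left(j \right)} = 5$ ($q{\left(j \right)} = 6 - \frac{j}{j} = 6 - 1 = 5$)
$T{\left(c \right)} = -48 + c$
$N = 13430$ ($N = 9 + \left(\left(-72 - 81\right) \left(-88\right) + \left(-48 + 5\right)\right) = 9 - -13421 = 9 + \left(13464 - 43\right) = 9 + 13421 = 13430$)
$\frac{1}{A + N} = \frac{1}{45597 + 13430} = \frac{1}{59027}$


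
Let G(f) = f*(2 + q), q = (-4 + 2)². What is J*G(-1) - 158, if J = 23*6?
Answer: -986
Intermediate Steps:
J = 138
q = 4 (q = (-2)² = 4)
G(f) = 6*f (G(f) = f*(2 + 4) = f*6 = 6*f)
J*G(-1) - 158 = 138*(6*(-1)) - 158 = 138*(-6) - 158 = -828 - 158 = -986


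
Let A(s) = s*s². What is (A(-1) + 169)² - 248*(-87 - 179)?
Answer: 94192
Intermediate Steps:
A(s) = s³
(A(-1) + 169)² - 248*(-87 - 179) = ((-1)³ + 169)² - 248*(-87 - 179) = (-1 + 169)² - 248*(-266) = 168² - 1*(-65968) = 28224 + 65968 = 94192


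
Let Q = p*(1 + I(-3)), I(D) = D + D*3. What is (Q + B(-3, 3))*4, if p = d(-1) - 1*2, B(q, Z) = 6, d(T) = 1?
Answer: 68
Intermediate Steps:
I(D) = 4*D (I(D) = D + 3*D = 4*D)
p = -1 (p = 1 - 1*2 = 1 - 2 = -1)
Q = 11 (Q = -(1 + 4*(-3)) = -(1 - 12) = -1*(-11) = 11)
(Q + B(-3, 3))*4 = (11 + 6)*4 = 17*4 = 68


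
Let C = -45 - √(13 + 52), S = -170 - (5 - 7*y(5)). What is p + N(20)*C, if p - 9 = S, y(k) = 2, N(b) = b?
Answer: -1052 - 20*√65 ≈ -1213.2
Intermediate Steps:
S = -161 (S = -170 - (5 - 7*2) = -170 - (5 - 14) = -170 - 1*(-9) = -170 + 9 = -161)
C = -45 - √65 ≈ -53.062
p = -152 (p = 9 - 161 = -152)
p + N(20)*C = -152 + 20*(-45 - √65) = -152 + (-900 - 20*√65) = -1052 - 20*√65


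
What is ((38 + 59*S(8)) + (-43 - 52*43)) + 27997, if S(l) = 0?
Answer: 25756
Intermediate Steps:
((38 + 59*S(8)) + (-43 - 52*43)) + 27997 = ((38 + 59*0) + (-43 - 52*43)) + 27997 = ((38 + 0) + (-43 - 2236)) + 27997 = (38 - 2279) + 27997 = -2241 + 27997 = 25756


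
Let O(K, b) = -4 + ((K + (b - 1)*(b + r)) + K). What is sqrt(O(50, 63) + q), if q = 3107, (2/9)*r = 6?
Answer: sqrt(8783) ≈ 93.718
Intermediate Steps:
r = 27 (r = (9/2)*6 = 27)
O(K, b) = -4 + 2*K + (-1 + b)*(27 + b) (O(K, b) = -4 + ((K + (b - 1)*(b + 27)) + K) = -4 + ((K + (-1 + b)*(27 + b)) + K) = -4 + (2*K + (-1 + b)*(27 + b)) = -4 + 2*K + (-1 + b)*(27 + b))
sqrt(O(50, 63) + q) = sqrt((-31 + 63**2 + 2*50 + 26*63) + 3107) = sqrt((-31 + 3969 + 100 + 1638) + 3107) = sqrt(5676 + 3107) = sqrt(8783)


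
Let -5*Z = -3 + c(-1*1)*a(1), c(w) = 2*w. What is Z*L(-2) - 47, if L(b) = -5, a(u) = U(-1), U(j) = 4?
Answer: -58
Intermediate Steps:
a(u) = 4
Z = 11/5 (Z = -(-3 + (2*(-1*1))*4)/5 = -(-3 + (2*(-1))*4)/5 = -(-3 - 2*4)/5 = -(-3 - 8)/5 = -⅕*(-11) = 11/5 ≈ 2.2000)
Z*L(-2) - 47 = (11/5)*(-5) - 47 = -11 - 47 = -58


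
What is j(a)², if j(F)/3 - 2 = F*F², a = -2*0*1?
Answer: 36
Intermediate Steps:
a = 0 (a = 0*1 = 0)
j(F) = 6 + 3*F³ (j(F) = 6 + 3*(F*F²) = 6 + 3*F³)
j(a)² = (6 + 3*0³)² = (6 + 3*0)² = (6 + 0)² = 6² = 36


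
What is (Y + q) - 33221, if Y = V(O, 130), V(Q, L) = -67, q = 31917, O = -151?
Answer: -1371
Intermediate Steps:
Y = -67
(Y + q) - 33221 = (-67 + 31917) - 33221 = 31850 - 33221 = -1371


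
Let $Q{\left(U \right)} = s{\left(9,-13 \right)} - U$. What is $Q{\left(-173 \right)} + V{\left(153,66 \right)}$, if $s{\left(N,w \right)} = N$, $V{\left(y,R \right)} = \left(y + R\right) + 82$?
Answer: $483$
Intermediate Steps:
$V{\left(y,R \right)} = 82 + R + y$ ($V{\left(y,R \right)} = \left(R + y\right) + 82 = 82 + R + y$)
$Q{\left(U \right)} = 9 - U$
$Q{\left(-173 \right)} + V{\left(153,66 \right)} = \left(9 - -173\right) + \left(82 + 66 + 153\right) = \left(9 + 173\right) + 301 = 182 + 301 = 483$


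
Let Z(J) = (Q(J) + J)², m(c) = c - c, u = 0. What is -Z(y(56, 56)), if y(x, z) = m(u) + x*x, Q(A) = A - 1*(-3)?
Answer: -39375625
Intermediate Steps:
Q(A) = 3 + A (Q(A) = A + 3 = 3 + A)
m(c) = 0
y(x, z) = x² (y(x, z) = 0 + x*x = 0 + x² = x²)
Z(J) = (3 + 2*J)² (Z(J) = ((3 + J) + J)² = (3 + 2*J)²)
-Z(y(56, 56)) = -(3 + 2*56²)² = -(3 + 2*3136)² = -(3 + 6272)² = -1*6275² = -1*39375625 = -39375625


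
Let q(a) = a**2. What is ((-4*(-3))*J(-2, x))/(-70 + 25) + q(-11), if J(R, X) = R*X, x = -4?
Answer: 1783/15 ≈ 118.87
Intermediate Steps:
((-4*(-3))*J(-2, x))/(-70 + 25) + q(-11) = ((-4*(-3))*(-2*(-4)))/(-70 + 25) + (-11)**2 = (12*8)/(-45) + 121 = -1/45*96 + 121 = -32/15 + 121 = 1783/15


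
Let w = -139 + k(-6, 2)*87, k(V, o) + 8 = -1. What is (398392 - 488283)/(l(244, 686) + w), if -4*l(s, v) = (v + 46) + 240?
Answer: 89891/1165 ≈ 77.160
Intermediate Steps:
k(V, o) = -9 (k(V, o) = -8 - 1 = -9)
l(s, v) = -143/2 - v/4 (l(s, v) = -((v + 46) + 240)/4 = -((46 + v) + 240)/4 = -(286 + v)/4 = -143/2 - v/4)
w = -922 (w = -139 - 9*87 = -139 - 783 = -922)
(398392 - 488283)/(l(244, 686) + w) = (398392 - 488283)/((-143/2 - ¼*686) - 922) = -89891/((-143/2 - 343/2) - 922) = -89891/(-243 - 922) = -89891/(-1165) = -89891*(-1/1165) = 89891/1165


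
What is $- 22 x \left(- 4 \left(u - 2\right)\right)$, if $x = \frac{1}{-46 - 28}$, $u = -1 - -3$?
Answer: $0$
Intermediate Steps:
$u = 2$ ($u = -1 + 3 = 2$)
$x = - \frac{1}{74}$ ($x = \frac{1}{-74} = - \frac{1}{74} \approx -0.013514$)
$- 22 x \left(- 4 \left(u - 2\right)\right) = \left(-22\right) \left(- \frac{1}{74}\right) \left(- 4 \left(2 - 2\right)\right) = \frac{11 \left(\left(-4\right) 0\right)}{37} = \frac{11}{37} \cdot 0 = 0$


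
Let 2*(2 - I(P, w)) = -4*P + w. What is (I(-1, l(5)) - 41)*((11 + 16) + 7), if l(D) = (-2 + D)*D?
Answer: -1649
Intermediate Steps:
l(D) = D*(-2 + D)
I(P, w) = 2 + 2*P - w/2 (I(P, w) = 2 - (-4*P + w)/2 = 2 - (w - 4*P)/2 = 2 + (2*P - w/2) = 2 + 2*P - w/2)
(I(-1, l(5)) - 41)*((11 + 16) + 7) = ((2 + 2*(-1) - 5*(-2 + 5)/2) - 41)*((11 + 16) + 7) = ((2 - 2 - 5*3/2) - 41)*(27 + 7) = ((2 - 2 - 1/2*15) - 41)*34 = ((2 - 2 - 15/2) - 41)*34 = (-15/2 - 41)*34 = -97/2*34 = -1649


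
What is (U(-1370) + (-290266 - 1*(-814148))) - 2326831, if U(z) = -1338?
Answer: -1804287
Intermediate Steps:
(U(-1370) + (-290266 - 1*(-814148))) - 2326831 = (-1338 + (-290266 - 1*(-814148))) - 2326831 = (-1338 + (-290266 + 814148)) - 2326831 = (-1338 + 523882) - 2326831 = 522544 - 2326831 = -1804287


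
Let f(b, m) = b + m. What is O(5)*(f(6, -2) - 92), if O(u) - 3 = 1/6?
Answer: -836/3 ≈ -278.67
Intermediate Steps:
O(u) = 19/6 (O(u) = 3 + 1/6 = 3 + ⅙ = 19/6)
O(5)*(f(6, -2) - 92) = 19*((6 - 2) - 92)/6 = 19*(4 - 92)/6 = (19/6)*(-88) = -836/3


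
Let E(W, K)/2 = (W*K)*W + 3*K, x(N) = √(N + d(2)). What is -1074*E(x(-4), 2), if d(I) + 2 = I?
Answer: 4296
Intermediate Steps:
d(I) = -2 + I
x(N) = √N (x(N) = √(N + (-2 + 2)) = √(N + 0) = √N)
E(W, K) = 6*K + 2*K*W² (E(W, K) = 2*((W*K)*W + 3*K) = 2*((K*W)*W + 3*K) = 2*(K*W² + 3*K) = 2*(3*K + K*W²) = 6*K + 2*K*W²)
-1074*E(x(-4), 2) = -2148*2*(3 + (√(-4))²) = -2148*2*(3 + (2*I)²) = -2148*2*(3 - 4) = -2148*2*(-1) = -1074*(-4) = 4296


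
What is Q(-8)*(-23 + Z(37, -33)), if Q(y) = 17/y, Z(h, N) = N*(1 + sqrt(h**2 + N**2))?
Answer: 119 + 561*sqrt(2458)/8 ≈ 3595.7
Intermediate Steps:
Z(h, N) = N*(1 + sqrt(N**2 + h**2))
Q(-8)*(-23 + Z(37, -33)) = (17/(-8))*(-23 - 33*(1 + sqrt((-33)**2 + 37**2))) = (17*(-1/8))*(-23 - 33*(1 + sqrt(1089 + 1369))) = -17*(-23 - 33*(1 + sqrt(2458)))/8 = -17*(-23 + (-33 - 33*sqrt(2458)))/8 = -17*(-56 - 33*sqrt(2458))/8 = 119 + 561*sqrt(2458)/8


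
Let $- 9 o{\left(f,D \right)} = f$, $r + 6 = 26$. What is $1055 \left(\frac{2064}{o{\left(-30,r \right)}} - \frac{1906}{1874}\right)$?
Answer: $\frac{611095457}{937} \approx 6.5218 \cdot 10^{5}$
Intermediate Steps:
$r = 20$ ($r = -6 + 26 = 20$)
$o{\left(f,D \right)} = - \frac{f}{9}$
$1055 \left(\frac{2064}{o{\left(-30,r \right)}} - \frac{1906}{1874}\right) = 1055 \left(\frac{2064}{\left(- \frac{1}{9}\right) \left(-30\right)} - \frac{1906}{1874}\right) = 1055 \left(\frac{2064}{\frac{10}{3}} - \frac{953}{937}\right) = 1055 \left(2064 \cdot \frac{3}{10} - \frac{953}{937}\right) = 1055 \left(\frac{3096}{5} - \frac{953}{937}\right) = 1055 \cdot \frac{2896187}{4685} = \frac{611095457}{937}$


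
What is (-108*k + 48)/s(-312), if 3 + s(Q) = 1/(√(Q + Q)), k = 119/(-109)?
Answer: -247104/4469 + 528*I*√39/4469 ≈ -55.293 + 0.73783*I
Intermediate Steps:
k = -119/109 (k = 119*(-1/109) = -119/109 ≈ -1.0917)
s(Q) = -3 + √2/(2*√Q) (s(Q) = -3 + 1/(√(Q + Q)) = -3 + 1/(√(2*Q)) = -3 + 1/(√2*√Q) = -3 + √2/(2*√Q))
(-108*k + 48)/s(-312) = (-108*(-119/109) + 48)/(-3 + √2/(2*√(-312))) = (12852/109 + 48)/(-3 + √2*(-I*√78/156)/2) = 18084/(109*(-3 - I*√39/156))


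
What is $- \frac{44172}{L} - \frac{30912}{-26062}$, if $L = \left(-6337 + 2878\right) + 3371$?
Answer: $\frac{144241365}{286682} \approx 503.14$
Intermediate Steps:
$L = -88$ ($L = -3459 + 3371 = -88$)
$- \frac{44172}{L} - \frac{30912}{-26062} = - \frac{44172}{-88} - \frac{30912}{-26062} = \left(-44172\right) \left(- \frac{1}{88}\right) - - \frac{15456}{13031} = \frac{11043}{22} + \frac{15456}{13031} = \frac{144241365}{286682}$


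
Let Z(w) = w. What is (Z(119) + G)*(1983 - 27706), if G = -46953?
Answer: 1204710982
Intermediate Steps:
(Z(119) + G)*(1983 - 27706) = (119 - 46953)*(1983 - 27706) = -46834*(-25723) = 1204710982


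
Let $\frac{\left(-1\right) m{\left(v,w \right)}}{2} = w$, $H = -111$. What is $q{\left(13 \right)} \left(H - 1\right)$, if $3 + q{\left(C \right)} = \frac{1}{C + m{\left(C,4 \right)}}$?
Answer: $\frac{1568}{5} \approx 313.6$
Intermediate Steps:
$m{\left(v,w \right)} = - 2 w$
$q{\left(C \right)} = -3 + \frac{1}{-8 + C}$ ($q{\left(C \right)} = -3 + \frac{1}{C - 8} = -3 + \frac{1}{-8 + C}$)
$q{\left(13 \right)} \left(H - 1\right) = \frac{25 - 39}{-8 + 13} \left(-111 - 1\right) = \frac{25 - 39}{5} \left(-112\right) = \frac{1}{5} \left(-14\right) \left(-112\right) = \left(- \frac{14}{5}\right) \left(-112\right) = \frac{1568}{5}$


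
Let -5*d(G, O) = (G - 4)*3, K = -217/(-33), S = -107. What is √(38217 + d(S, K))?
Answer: √957090/5 ≈ 195.66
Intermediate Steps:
K = 217/33 (K = -217*(-1/33) = 217/33 ≈ 6.5758)
d(G, O) = 12/5 - 3*G/5 (d(G, O) = -(G - 4)*3/5 = -(-4 + G)*3/5 = -(-12 + 3*G)/5 = 12/5 - 3*G/5)
√(38217 + d(S, K)) = √(38217 + (12/5 - ⅗*(-107))) = √(38217 + (12/5 + 321/5)) = √(38217 + 333/5) = √(191418/5) = √957090/5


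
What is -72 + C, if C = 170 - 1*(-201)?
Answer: 299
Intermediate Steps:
C = 371 (C = 170 + 201 = 371)
-72 + C = -72 + 371 = 299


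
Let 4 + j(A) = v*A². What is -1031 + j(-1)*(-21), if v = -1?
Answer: -926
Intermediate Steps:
j(A) = -4 - A²
-1031 + j(-1)*(-21) = -1031 + (-4 - 1*(-1)²)*(-21) = -1031 + (-4 - 1*1)*(-21) = -1031 + (-4 - 1)*(-21) = -1031 - 5*(-21) = -1031 + 105 = -926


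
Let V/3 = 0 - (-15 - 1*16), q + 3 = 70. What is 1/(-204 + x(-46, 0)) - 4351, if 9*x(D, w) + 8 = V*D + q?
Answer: -26345314/6055 ≈ -4351.0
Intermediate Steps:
q = 67 (q = -3 + 70 = 67)
V = 93 (V = 3*(0 - (-15 - 1*16)) = 3*(0 - (-15 - 16)) = 3*(0 - 1*(-31)) = 3*(0 + 31) = 3*31 = 93)
x(D, w) = 59/9 + 31*D/3 (x(D, w) = -8/9 + (93*D + 67)/9 = -8/9 + (67 + 93*D)/9 = -8/9 + (67/9 + 31*D/3) = 59/9 + 31*D/3)
1/(-204 + x(-46, 0)) - 4351 = 1/(-204 + (59/9 + (31/3)*(-46))) - 4351 = 1/(-204 + (59/9 - 1426/3)) - 4351 = 1/(-204 - 4219/9) - 4351 = 1/(-6055/9) - 4351 = -9/6055 - 4351 = -26345314/6055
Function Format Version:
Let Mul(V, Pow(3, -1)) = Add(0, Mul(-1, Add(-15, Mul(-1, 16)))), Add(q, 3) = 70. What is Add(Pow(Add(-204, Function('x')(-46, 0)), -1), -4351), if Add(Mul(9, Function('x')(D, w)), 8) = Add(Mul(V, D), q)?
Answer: Rational(-26345314, 6055) ≈ -4351.0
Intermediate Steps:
q = 67 (q = Add(-3, 70) = 67)
V = 93 (V = Mul(3, Add(0, Mul(-1, Add(-15, Mul(-1, 16))))) = Mul(3, Add(0, Mul(-1, Add(-15, -16)))) = Mul(3, Add(0, Mul(-1, -31))) = Mul(3, Add(0, 31)) = Mul(3, 31) = 93)
Function('x')(D, w) = Add(Rational(59, 9), Mul(Rational(31, 3), D)) (Function('x')(D, w) = Add(Rational(-8, 9), Mul(Rational(1, 9), Add(Mul(93, D), 67))) = Add(Rational(-8, 9), Mul(Rational(1, 9), Add(67, Mul(93, D)))) = Add(Rational(-8, 9), Add(Rational(67, 9), Mul(Rational(31, 3), D))) = Add(Rational(59, 9), Mul(Rational(31, 3), D)))
Add(Pow(Add(-204, Function('x')(-46, 0)), -1), -4351) = Add(Pow(Add(-204, Add(Rational(59, 9), Mul(Rational(31, 3), -46))), -1), -4351) = Add(Pow(Add(-204, Add(Rational(59, 9), Rational(-1426, 3))), -1), -4351) = Add(Pow(Add(-204, Rational(-4219, 9)), -1), -4351) = Add(Pow(Rational(-6055, 9), -1), -4351) = Add(Rational(-9, 6055), -4351) = Rational(-26345314, 6055)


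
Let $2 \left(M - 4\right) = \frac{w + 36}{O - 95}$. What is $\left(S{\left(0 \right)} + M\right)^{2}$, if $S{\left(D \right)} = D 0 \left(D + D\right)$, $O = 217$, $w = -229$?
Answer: $\frac{613089}{59536} \approx 10.298$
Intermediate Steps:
$S{\left(D \right)} = 0$ ($S{\left(D \right)} = 0 \cdot 2 D = 0$)
$M = \frac{783}{244}$ ($M = 4 + \frac{\left(-229 + 36\right) \frac{1}{217 - 95}}{2} = 4 + \frac{\left(-193\right) \frac{1}{122}}{2} = 4 + \frac{1}{2} \left(- \frac{193}{122}\right) = 4 - \frac{193}{244} = \frac{783}{244} \approx 3.209$)
$\left(S{\left(0 \right)} + M\right)^{2} = \left(0 + \frac{783}{244}\right)^{2} = \left(\frac{783}{244}\right)^{2} = \frac{613089}{59536}$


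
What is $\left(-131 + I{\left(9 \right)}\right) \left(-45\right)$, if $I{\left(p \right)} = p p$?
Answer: $2250$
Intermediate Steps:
$I{\left(p \right)} = p^{2}$
$\left(-131 + I{\left(9 \right)}\right) \left(-45\right) = \left(-131 + 9^{2}\right) \left(-45\right) = \left(-131 + 81\right) \left(-45\right) = \left(-50\right) \left(-45\right) = 2250$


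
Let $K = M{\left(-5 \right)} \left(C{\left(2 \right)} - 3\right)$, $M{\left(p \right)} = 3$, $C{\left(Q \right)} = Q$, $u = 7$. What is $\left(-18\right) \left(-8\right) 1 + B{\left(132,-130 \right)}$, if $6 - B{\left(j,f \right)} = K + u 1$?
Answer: $146$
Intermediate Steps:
$K = -3$ ($K = 3 \left(2 - 3\right) = 3 \left(-1\right) = -3$)
$B{\left(j,f \right)} = 2$ ($B{\left(j,f \right)} = 6 - \left(-3 + 7 \cdot 1\right) = 6 - \left(-3 + 7\right) = 6 - 4 = 2$)
$\left(-18\right) \left(-8\right) 1 + B{\left(132,-130 \right)} = \left(-18\right) \left(-8\right) 1 + 2 = 144 \cdot 1 + 2 = 144 + 2 = 146$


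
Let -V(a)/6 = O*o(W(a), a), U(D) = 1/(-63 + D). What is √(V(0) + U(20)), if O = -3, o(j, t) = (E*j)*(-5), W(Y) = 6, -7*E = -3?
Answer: I*√20969767/301 ≈ 15.214*I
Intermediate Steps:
E = 3/7 (E = -⅐*(-3) = 3/7 ≈ 0.42857)
o(j, t) = -15*j/7 (o(j, t) = (3*j/7)*(-5) = -15*j/7)
V(a) = -1620/7 (V(a) = -(-18)*(-15/7*6) = -(-18)*(-90)/7 = -6*270/7 = -1620/7)
√(V(0) + U(20)) = √(-1620/7 + 1/(-63 + 20)) = √(-1620/7 + 1/(-43)) = √(-1620/7 - 1/43) = √(-69667/301) = I*√20969767/301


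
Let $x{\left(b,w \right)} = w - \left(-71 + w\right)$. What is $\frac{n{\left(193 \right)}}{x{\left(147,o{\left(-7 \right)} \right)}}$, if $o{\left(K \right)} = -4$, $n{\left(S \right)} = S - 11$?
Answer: $\frac{182}{71} \approx 2.5634$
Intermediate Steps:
$n{\left(S \right)} = -11 + S$ ($n{\left(S \right)} = S - 11 = -11 + S$)
$x{\left(b,w \right)} = 71$
$\frac{n{\left(193 \right)}}{x{\left(147,o{\left(-7 \right)} \right)}} = \frac{-11 + 193}{71} = 182 \cdot \frac{1}{71} = \frac{182}{71}$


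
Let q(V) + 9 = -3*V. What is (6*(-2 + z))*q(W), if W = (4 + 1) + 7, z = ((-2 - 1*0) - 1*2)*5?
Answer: 5940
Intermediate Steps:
z = -20 (z = ((-2 + 0) - 2)*5 = (-2 - 2)*5 = -4*5 = -20)
W = 12 (W = 5 + 7 = 12)
q(V) = -9 - 3*V
(6*(-2 + z))*q(W) = (6*(-2 - 20))*(-9 - 3*12) = (6*(-22))*(-9 - 36) = -132*(-45) = 5940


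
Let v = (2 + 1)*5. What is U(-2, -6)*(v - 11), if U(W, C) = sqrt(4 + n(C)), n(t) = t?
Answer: 4*I*sqrt(2) ≈ 5.6569*I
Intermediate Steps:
v = 15 (v = 3*5 = 15)
U(W, C) = sqrt(4 + C)
U(-2, -6)*(v - 11) = sqrt(4 - 6)*(15 - 11) = sqrt(-2)*4 = (I*sqrt(2))*4 = 4*I*sqrt(2)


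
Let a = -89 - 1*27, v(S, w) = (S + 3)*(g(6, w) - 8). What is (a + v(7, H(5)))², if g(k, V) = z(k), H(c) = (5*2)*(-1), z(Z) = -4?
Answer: 55696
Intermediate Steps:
H(c) = -10 (H(c) = 10*(-1) = -10)
g(k, V) = -4
v(S, w) = -36 - 12*S (v(S, w) = (S + 3)*(-4 - 8) = (3 + S)*(-12) = -36 - 12*S)
a = -116 (a = -89 - 27 = -116)
(a + v(7, H(5)))² = (-116 + (-36 - 12*7))² = (-116 + (-36 - 84))² = (-116 - 120)² = (-236)² = 55696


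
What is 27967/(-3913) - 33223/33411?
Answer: -3536236/434343 ≈ -8.1416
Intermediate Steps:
27967/(-3913) - 33223/33411 = 27967*(-1/3913) - 33223*1/33411 = -27967/3913 - 33223/33411 = -3536236/434343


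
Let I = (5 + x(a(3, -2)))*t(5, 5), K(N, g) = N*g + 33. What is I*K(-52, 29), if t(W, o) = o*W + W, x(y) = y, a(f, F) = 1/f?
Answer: -236000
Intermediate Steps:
K(N, g) = 33 + N*g
t(W, o) = W + W*o (t(W, o) = W*o + W = W + W*o)
I = 160 (I = (5 + 1/3)*(5*(1 + 5)) = (5 + ⅓)*(5*6) = (16/3)*30 = 160)
I*K(-52, 29) = 160*(33 - 52*29) = 160*(33 - 1508) = 160*(-1475) = -236000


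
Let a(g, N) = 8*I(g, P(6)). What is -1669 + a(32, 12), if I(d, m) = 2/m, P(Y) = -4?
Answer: -1673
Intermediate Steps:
a(g, N) = -4 (a(g, N) = 8*(2/(-4)) = 8*(2*(-¼)) = 8*(-½) = -4)
-1669 + a(32, 12) = -1669 - 4 = -1673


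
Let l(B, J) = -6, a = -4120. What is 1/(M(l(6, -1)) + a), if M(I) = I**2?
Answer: -1/4084 ≈ -0.00024486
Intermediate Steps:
1/(M(l(6, -1)) + a) = 1/((-6)**2 - 4120) = 1/(36 - 4120) = 1/(-4084) = -1/4084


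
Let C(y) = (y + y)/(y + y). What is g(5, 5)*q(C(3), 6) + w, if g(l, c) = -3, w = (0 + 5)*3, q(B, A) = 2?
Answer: 9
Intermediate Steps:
C(y) = 1 (C(y) = (2*y)/((2*y)) = (2*y)*(1/(2*y)) = 1)
w = 15 (w = 5*3 = 15)
g(5, 5)*q(C(3), 6) + w = -3*2 + 15 = -6 + 15 = 9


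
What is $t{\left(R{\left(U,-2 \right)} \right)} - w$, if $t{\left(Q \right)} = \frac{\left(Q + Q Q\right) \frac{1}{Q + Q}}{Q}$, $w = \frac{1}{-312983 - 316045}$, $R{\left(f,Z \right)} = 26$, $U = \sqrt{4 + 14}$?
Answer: $\frac{1061488}{2044341} \approx 0.51923$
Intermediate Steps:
$U = 3 \sqrt{2}$ ($U = \sqrt{18} = 3 \sqrt{2} \approx 4.2426$)
$w = - \frac{1}{629028}$ ($w = \frac{1}{-629028} = - \frac{1}{629028} \approx -1.5898 \cdot 10^{-6}$)
$t{\left(Q \right)} = \frac{Q + Q^{2}}{2 Q^{2}}$ ($t{\left(Q \right)} = \frac{\left(Q + Q^{2}\right) \frac{1}{2 Q}}{Q} = \frac{\frac{1}{2} \frac{1}{Q} \left(Q + Q^{2}\right)}{Q} = \frac{Q + Q^{2}}{2 Q^{2}}$)
$t{\left(R{\left(U,-2 \right)} \right)} - w = \frac{1 + 26}{2 \cdot 26} - - \frac{1}{629028} = \frac{1}{2} \cdot \frac{1}{26} \cdot 27 + \frac{1}{629028} = \frac{27}{52} + \frac{1}{629028} = \frac{1061488}{2044341}$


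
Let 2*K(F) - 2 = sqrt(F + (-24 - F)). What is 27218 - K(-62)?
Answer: 27217 - I*sqrt(6) ≈ 27217.0 - 2.4495*I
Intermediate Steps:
K(F) = 1 + I*sqrt(6) (K(F) = 1 + sqrt(F + (-24 - F))/2 = 1 + sqrt(-24)/2 = 1 + (2*I*sqrt(6))/2 = 1 + I*sqrt(6))
27218 - K(-62) = 27218 - (1 + I*sqrt(6)) = 27218 + (-1 - I*sqrt(6)) = 27217 - I*sqrt(6)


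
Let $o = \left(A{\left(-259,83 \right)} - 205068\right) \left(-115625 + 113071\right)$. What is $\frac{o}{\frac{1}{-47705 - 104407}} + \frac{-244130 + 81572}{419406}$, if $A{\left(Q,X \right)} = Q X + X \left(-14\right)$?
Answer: $- \frac{6184182296999926389}{69901} \approx -8.8471 \cdot 10^{13}$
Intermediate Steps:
$A{\left(Q,X \right)} = - 14 X + Q X$ ($A{\left(Q,X \right)} = Q X - 14 X = - 14 X + Q X$)
$o = 581614758$ ($o = \left(83 \left(-14 - 259\right) - 205068\right) \left(-115625 + 113071\right) = \left(83 \left(-273\right) - 205068\right) \left(-2554\right) = \left(-22659 - 205068\right) \left(-2554\right) = \left(-227727\right) \left(-2554\right) = 581614758$)
$\frac{o}{\frac{1}{-47705 - 104407}} + \frac{-244130 + 81572}{419406} = \frac{581614758}{\frac{1}{-47705 - 104407}} + \frac{-244130 + 81572}{419406} = \frac{581614758}{\frac{1}{-152112}} - \frac{27093}{69901} = \frac{581614758}{- \frac{1}{152112}} - \frac{27093}{69901} = 581614758 \left(-152112\right) - \frac{27093}{69901} = -88470584068896 - \frac{27093}{69901} = - \frac{6184182296999926389}{69901}$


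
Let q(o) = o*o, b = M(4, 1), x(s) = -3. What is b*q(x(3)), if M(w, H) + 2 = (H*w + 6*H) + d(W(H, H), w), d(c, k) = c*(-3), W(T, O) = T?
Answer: 45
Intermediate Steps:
d(c, k) = -3*c
M(w, H) = -2 + 3*H + H*w (M(w, H) = -2 + ((H*w + 6*H) - 3*H) = -2 + ((6*H + H*w) - 3*H) = -2 + (3*H + H*w) = -2 + 3*H + H*w)
b = 5 (b = -2 + 3*1 + 1*4 = -2 + 3 + 4 = 5)
q(o) = o²
b*q(x(3)) = 5*(-3)² = 5*9 = 45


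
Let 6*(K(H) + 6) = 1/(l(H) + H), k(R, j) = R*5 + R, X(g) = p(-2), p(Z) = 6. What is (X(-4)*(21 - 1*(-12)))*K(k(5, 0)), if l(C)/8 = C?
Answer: -106909/90 ≈ -1187.9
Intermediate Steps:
X(g) = 6
l(C) = 8*C
k(R, j) = 6*R (k(R, j) = 5*R + R = 6*R)
K(H) = -6 + 1/(54*H) (K(H) = -6 + 1/(6*(8*H + H)) = -6 + 1/(6*((9*H))) = -6 + (1/(9*H))/6 = -6 + 1/(54*H))
(X(-4)*(21 - 1*(-12)))*K(k(5, 0)) = (6*(21 - 1*(-12)))*(-6 + 1/(54*((6*5)))) = (6*(21 + 12))*(-6 + (1/54)/30) = (6*33)*(-6 + (1/54)*(1/30)) = 198*(-6 + 1/1620) = 198*(-9719/1620) = -106909/90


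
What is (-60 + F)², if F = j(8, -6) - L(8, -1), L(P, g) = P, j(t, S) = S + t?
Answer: 4356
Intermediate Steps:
F = -6 (F = (-6 + 8) - 1*8 = 2 - 8 = -6)
(-60 + F)² = (-60 - 6)² = (-66)² = 4356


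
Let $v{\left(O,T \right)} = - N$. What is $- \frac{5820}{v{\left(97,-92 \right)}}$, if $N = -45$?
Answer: $- \frac{388}{3} \approx -129.33$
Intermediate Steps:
$v{\left(O,T \right)} = 45$ ($v{\left(O,T \right)} = \left(-1\right) \left(-45\right) = 45$)
$- \frac{5820}{v{\left(97,-92 \right)}} = - \frac{5820}{45} = \left(-5820\right) \frac{1}{45} = - \frac{388}{3}$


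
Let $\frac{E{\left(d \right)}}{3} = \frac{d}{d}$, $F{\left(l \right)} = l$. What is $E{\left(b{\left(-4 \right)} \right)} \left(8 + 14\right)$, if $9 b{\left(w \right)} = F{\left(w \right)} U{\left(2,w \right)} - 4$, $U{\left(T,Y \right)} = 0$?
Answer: $66$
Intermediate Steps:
$b{\left(w \right)} = - \frac{4}{9}$ ($b{\left(w \right)} = \frac{w 0 - 4}{9} = \frac{0 - 4}{9} = \frac{1}{9} \left(-4\right) = - \frac{4}{9}$)
$E{\left(d \right)} = 3$ ($E{\left(d \right)} = 3 \frac{d}{d} = 3 \cdot 1 = 3$)
$E{\left(b{\left(-4 \right)} \right)} \left(8 + 14\right) = 3 \left(8 + 14\right) = 3 \cdot 22 = 66$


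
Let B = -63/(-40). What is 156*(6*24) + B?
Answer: 898623/40 ≈ 22466.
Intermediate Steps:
B = 63/40 (B = -63*(-1/40) = 63/40 ≈ 1.5750)
156*(6*24) + B = 156*(6*24) + 63/40 = 156*144 + 63/40 = 22464 + 63/40 = 898623/40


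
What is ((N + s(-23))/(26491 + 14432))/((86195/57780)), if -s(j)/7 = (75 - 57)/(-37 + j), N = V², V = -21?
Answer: 2844702/391928665 ≈ 0.0072582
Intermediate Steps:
N = 441 (N = (-21)² = 441)
s(j) = -126/(-37 + j) (s(j) = -7*(75 - 57)/(-37 + j) = -126/(-37 + j))
((N + s(-23))/(26491 + 14432))/((86195/57780)) = ((441 - 126/(-37 - 23))/(26491 + 14432))/((86195/57780)) = ((441 - 126/(-60))/40923)/((86195*(1/57780))) = ((441 - 126*(-1/60))*(1/40923))/(17239/11556) = ((441 + 21/10)*(1/40923))*(11556/17239) = ((4431/10)*(1/40923))*(11556/17239) = (1477/136410)*(11556/17239) = 2844702/391928665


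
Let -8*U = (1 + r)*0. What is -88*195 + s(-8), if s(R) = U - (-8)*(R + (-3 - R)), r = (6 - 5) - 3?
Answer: -17184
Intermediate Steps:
r = -2 (r = 1 - 3 = -2)
U = 0 (U = -(1 - 2)*0/8 = -(-1)*0/8 = -⅛*0 = 0)
s(R) = -24 (s(R) = 0 - (-8)*(R + (-3 - R)) = 0 - (-8)*(-3) = 0 - 4*6 = 0 - 24 = -24)
-88*195 + s(-8) = -88*195 - 24 = -17160 - 24 = -17184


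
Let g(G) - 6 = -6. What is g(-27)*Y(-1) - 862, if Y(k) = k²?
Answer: -862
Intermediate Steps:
g(G) = 0 (g(G) = 6 - 6 = 0)
g(-27)*Y(-1) - 862 = 0*(-1)² - 862 = 0*1 - 862 = 0 - 862 = -862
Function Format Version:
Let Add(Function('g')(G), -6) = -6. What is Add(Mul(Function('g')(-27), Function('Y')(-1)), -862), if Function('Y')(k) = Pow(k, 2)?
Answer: -862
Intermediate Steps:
Function('g')(G) = 0 (Function('g')(G) = Add(6, -6) = 0)
Add(Mul(Function('g')(-27), Function('Y')(-1)), -862) = Add(Mul(0, Pow(-1, 2)), -862) = Add(Mul(0, 1), -862) = Add(0, -862) = -862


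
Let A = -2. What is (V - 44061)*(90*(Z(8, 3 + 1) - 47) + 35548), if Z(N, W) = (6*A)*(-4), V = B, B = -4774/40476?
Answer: -15889360978195/10119 ≈ -1.5703e+9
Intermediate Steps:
B = -2387/20238 (B = -4774*1/40476 = -2387/20238 ≈ -0.11795)
V = -2387/20238 ≈ -0.11795
Z(N, W) = 48 (Z(N, W) = (6*(-2))*(-4) = -12*(-4) = 48)
(V - 44061)*(90*(Z(8, 3 + 1) - 47) + 35548) = (-2387/20238 - 44061)*(90*(48 - 47) + 35548) = -891708905*(90*1 + 35548)/20238 = -891708905*(90 + 35548)/20238 = -891708905/20238*35638 = -15889360978195/10119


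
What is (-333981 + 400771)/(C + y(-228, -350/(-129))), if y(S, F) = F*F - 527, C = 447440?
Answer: 1111452390/7437201733 ≈ 0.14945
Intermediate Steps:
y(S, F) = -527 + F**2 (y(S, F) = F**2 - 527 = -527 + F**2)
(-333981 + 400771)/(C + y(-228, -350/(-129))) = (-333981 + 400771)/(447440 + (-527 + (-350/(-129))**2)) = 66790/(447440 + (-527 + (-350*(-1/129))**2)) = 66790/(447440 + (-527 + (350/129)**2)) = 66790/(447440 + (-527 + 122500/16641)) = 66790/(447440 - 8647307/16641) = 66790/(7437201733/16641) = 66790*(16641/7437201733) = 1111452390/7437201733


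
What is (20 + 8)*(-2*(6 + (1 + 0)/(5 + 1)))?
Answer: -1036/3 ≈ -345.33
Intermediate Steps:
(20 + 8)*(-2*(6 + (1 + 0)/(5 + 1))) = 28*(-2*(6 + 1/6)) = 28*(-2*(6 + 1*(⅙))) = 28*(-2*(6 + ⅙)) = 28*(-2*37/6) = 28*(-37/3) = -1036/3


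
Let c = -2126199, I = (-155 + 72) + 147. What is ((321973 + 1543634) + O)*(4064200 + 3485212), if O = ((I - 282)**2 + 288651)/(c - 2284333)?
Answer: 2218534659852190771/157519 ≈ 1.4084e+13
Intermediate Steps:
I = 64 (I = -83 + 147 = 64)
O = -48025/630076 (O = ((64 - 282)**2 + 288651)/(-2126199 - 2284333) = ((-218)**2 + 288651)/(-4410532) = (47524 + 288651)*(-1/4410532) = 336175*(-1/4410532) = -48025/630076 ≈ -0.076221)
((321973 + 1543634) + O)*(4064200 + 3485212) = ((321973 + 1543634) - 48025/630076)*(4064200 + 3485212) = (1865607 - 48025/630076)*7549412 = (1175474148107/630076)*7549412 = 2218534659852190771/157519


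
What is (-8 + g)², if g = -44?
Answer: 2704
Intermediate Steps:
(-8 + g)² = (-8 - 44)² = (-52)² = 2704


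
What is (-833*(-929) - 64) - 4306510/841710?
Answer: 65130499952/84171 ≈ 7.7379e+5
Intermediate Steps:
(-833*(-929) - 64) - 4306510/841710 = (773857 - 64) - 4306510/841710 = 773793 - 1*430651/84171 = 773793 - 430651/84171 = 65130499952/84171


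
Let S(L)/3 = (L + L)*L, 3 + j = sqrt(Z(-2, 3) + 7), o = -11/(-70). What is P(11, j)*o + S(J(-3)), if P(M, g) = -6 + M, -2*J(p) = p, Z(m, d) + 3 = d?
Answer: 100/7 ≈ 14.286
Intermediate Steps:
Z(m, d) = -3 + d
o = 11/70 (o = -11*(-1/70) = 11/70 ≈ 0.15714)
J(p) = -p/2
j = -3 + sqrt(7) (j = -3 + sqrt((-3 + 3) + 7) = -3 + sqrt(0 + 7) = -3 + sqrt(7) ≈ -0.35425)
S(L) = 6*L**2 (S(L) = 3*((L + L)*L) = 3*((2*L)*L) = 3*(2*L**2) = 6*L**2)
P(11, j)*o + S(J(-3)) = (-6 + 11)*(11/70) + 6*(-1/2*(-3))**2 = 5*(11/70) + 6*(3/2)**2 = 11/14 + 6*(9/4) = 11/14 + 27/2 = 100/7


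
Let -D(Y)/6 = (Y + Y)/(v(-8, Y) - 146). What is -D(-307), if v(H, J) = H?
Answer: 1842/77 ≈ 23.922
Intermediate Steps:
D(Y) = 6*Y/77 (D(Y) = -6*(Y + Y)/(-8 - 146) = -6*2*Y/(-154) = -6*2*Y*(-1)/154 = -(-6)*Y/77 = 6*Y/77)
-D(-307) = -6*(-307)/77 = -1*(-1842/77) = 1842/77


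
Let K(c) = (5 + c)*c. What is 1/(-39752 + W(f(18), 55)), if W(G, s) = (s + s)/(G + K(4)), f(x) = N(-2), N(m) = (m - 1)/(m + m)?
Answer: -147/5843104 ≈ -2.5158e-5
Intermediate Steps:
N(m) = (-1 + m)/(2*m) (N(m) = (-1 + m)/((2*m)) = (-1 + m)*(1/(2*m)) = (-1 + m)/(2*m))
K(c) = c*(5 + c)
f(x) = 3/4 (f(x) = (1/2)*(-1 - 2)/(-2) = (1/2)*(-1/2)*(-3) = 3/4)
W(G, s) = 2*s/(36 + G) (W(G, s) = (s + s)/(G + 4*(5 + 4)) = (2*s)/(G + 4*9) = (2*s)/(G + 36) = (2*s)/(36 + G) = 2*s/(36 + G))
1/(-39752 + W(f(18), 55)) = 1/(-39752 + 2*55/(36 + 3/4)) = 1/(-39752 + 2*55/(147/4)) = 1/(-39752 + 2*55*(4/147)) = 1/(-39752 + 440/147) = 1/(-5843104/147) = -147/5843104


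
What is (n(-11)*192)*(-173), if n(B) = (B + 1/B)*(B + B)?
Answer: -8104704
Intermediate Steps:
n(B) = 2*B*(B + 1/B) (n(B) = (B + 1/B)*(2*B) = 2*B*(B + 1/B))
(n(-11)*192)*(-173) = ((2 + 2*(-11)**2)*192)*(-173) = ((2 + 2*121)*192)*(-173) = ((2 + 242)*192)*(-173) = (244*192)*(-173) = 46848*(-173) = -8104704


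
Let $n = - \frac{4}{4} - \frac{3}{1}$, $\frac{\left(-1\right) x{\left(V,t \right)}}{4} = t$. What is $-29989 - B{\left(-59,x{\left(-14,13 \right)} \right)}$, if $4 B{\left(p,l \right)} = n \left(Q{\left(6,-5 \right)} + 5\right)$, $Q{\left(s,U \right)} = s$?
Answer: $-29978$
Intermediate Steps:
$x{\left(V,t \right)} = - 4 t$
$n = -4$ ($n = \left(-4\right) \frac{1}{4} - 3 = -1 - 3 = -4$)
$B{\left(p,l \right)} = -11$ ($B{\left(p,l \right)} = \frac{\left(-4\right) \left(6 + 5\right)}{4} = \frac{\left(-4\right) 11}{4} = \frac{1}{4} \left(-44\right) = -11$)
$-29989 - B{\left(-59,x{\left(-14,13 \right)} \right)} = -29989 - -11 = -29989 + 11 = -29978$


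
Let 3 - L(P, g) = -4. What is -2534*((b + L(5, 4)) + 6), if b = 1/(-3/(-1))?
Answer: -101360/3 ≈ -33787.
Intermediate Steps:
L(P, g) = 7 (L(P, g) = 3 - 1*(-4) = 3 + 4 = 7)
b = ⅓ (b = 1/(-3*(-1)) = 1/3 = ⅓ ≈ 0.33333)
-2534*((b + L(5, 4)) + 6) = -2534*((⅓ + 7) + 6) = -2534*(22/3 + 6) = -2534*40/3 = -101360/3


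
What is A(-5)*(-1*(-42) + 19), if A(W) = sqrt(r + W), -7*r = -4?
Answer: 61*I*sqrt(217)/7 ≈ 128.37*I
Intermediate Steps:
r = 4/7 (r = -1/7*(-4) = 4/7 ≈ 0.57143)
A(W) = sqrt(4/7 + W)
A(-5)*(-1*(-42) + 19) = (sqrt(28 + 49*(-5))/7)*(-1*(-42) + 19) = (sqrt(28 - 245)/7)*(42 + 19) = (sqrt(-217)/7)*61 = ((I*sqrt(217))/7)*61 = (I*sqrt(217)/7)*61 = 61*I*sqrt(217)/7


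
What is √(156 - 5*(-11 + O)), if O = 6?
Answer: √181 ≈ 13.454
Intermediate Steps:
√(156 - 5*(-11 + O)) = √(156 - 5*(-11 + 6)) = √(156 - 5*(-5)) = √(156 + 25) = √181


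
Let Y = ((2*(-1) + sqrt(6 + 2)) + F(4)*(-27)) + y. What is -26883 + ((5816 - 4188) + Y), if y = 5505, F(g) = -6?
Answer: -19590 + 2*sqrt(2) ≈ -19587.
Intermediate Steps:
Y = 5665 + 2*sqrt(2) (Y = ((2*(-1) + sqrt(6 + 2)) - 6*(-27)) + 5505 = ((-2 + sqrt(8)) + 162) + 5505 = ((-2 + 2*sqrt(2)) + 162) + 5505 = (160 + 2*sqrt(2)) + 5505 = 5665 + 2*sqrt(2) ≈ 5667.8)
-26883 + ((5816 - 4188) + Y) = -26883 + ((5816 - 4188) + (5665 + 2*sqrt(2))) = -26883 + (1628 + (5665 + 2*sqrt(2))) = -26883 + (7293 + 2*sqrt(2)) = -19590 + 2*sqrt(2)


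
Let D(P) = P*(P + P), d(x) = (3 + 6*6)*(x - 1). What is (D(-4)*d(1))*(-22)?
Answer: 0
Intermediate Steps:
d(x) = -39 + 39*x (d(x) = (3 + 36)*(-1 + x) = 39*(-1 + x) = -39 + 39*x)
D(P) = 2*P² (D(P) = P*(2*P) = 2*P²)
(D(-4)*d(1))*(-22) = ((2*(-4)²)*(-39 + 39*1))*(-22) = ((2*16)*(-39 + 39))*(-22) = (32*0)*(-22) = 0*(-22) = 0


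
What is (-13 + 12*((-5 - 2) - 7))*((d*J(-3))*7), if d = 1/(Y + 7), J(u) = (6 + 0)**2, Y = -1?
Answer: -7602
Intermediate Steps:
J(u) = 36 (J(u) = 6**2 = 36)
d = 1/6 (d = 1/(-1 + 7) = 1/6 ≈ 0.16667)
(-13 + 12*((-5 - 2) - 7))*((d*J(-3))*7) = (-13 + 12*((-5 - 2) - 7))*(((1/6)*36)*7) = (-13 + 12*(-7 - 7))*(6*7) = (-13 + 12*(-14))*42 = (-13 - 168)*42 = -181*42 = -7602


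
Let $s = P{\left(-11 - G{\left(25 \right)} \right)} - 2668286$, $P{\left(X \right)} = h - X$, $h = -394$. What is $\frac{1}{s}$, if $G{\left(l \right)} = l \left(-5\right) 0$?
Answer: $- \frac{1}{2668669} \approx -3.7472 \cdot 10^{-7}$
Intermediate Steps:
$G{\left(l \right)} = 0$ ($G{\left(l \right)} = - 5 l 0 = 0$)
$P{\left(X \right)} = -394 - X$
$s = -2668669$ ($s = \left(-394 - \left(-11 - 0\right)\right) - 2668286 = \left(-394 - \left(-11 + 0\right)\right) - 2668286 = \left(-394 - -11\right) - 2668286 = \left(-394 + 11\right) - 2668286 = -383 - 2668286 = -2668669$)
$\frac{1}{s} = \frac{1}{-2668669} = - \frac{1}{2668669}$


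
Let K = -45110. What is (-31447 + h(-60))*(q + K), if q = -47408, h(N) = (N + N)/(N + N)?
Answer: 2909321028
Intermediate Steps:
h(N) = 1 (h(N) = (2*N)/((2*N)) = (2*N)*(1/(2*N)) = 1)
(-31447 + h(-60))*(q + K) = (-31447 + 1)*(-47408 - 45110) = -31446*(-92518) = 2909321028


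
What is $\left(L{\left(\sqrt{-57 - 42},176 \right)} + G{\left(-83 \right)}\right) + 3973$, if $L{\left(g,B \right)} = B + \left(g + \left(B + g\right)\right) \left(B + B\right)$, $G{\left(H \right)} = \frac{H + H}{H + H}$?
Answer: $66102 + 2112 i \sqrt{11} \approx 66102.0 + 7004.7 i$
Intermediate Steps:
$G{\left(H \right)} = 1$ ($G{\left(H \right)} = \frac{2 H}{2 H} = 2 H \frac{1}{2 H} = 1$)
$L{\left(g,B \right)} = B + 2 B \left(B + 2 g\right)$ ($L{\left(g,B \right)} = B + \left(B + 2 g\right) 2 B = B + 2 B \left(B + 2 g\right)$)
$\left(L{\left(\sqrt{-57 - 42},176 \right)} + G{\left(-83 \right)}\right) + 3973 = \left(176 \left(1 + 2 \cdot 176 + 4 \sqrt{-57 - 42}\right) + 1\right) + 3973 = \left(176 \left(1 + 352 + 4 \sqrt{-99}\right) + 1\right) + 3973 = \left(176 \left(1 + 352 + 4 \cdot 3 i \sqrt{11}\right) + 1\right) + 3973 = \left(176 \left(1 + 352 + 12 i \sqrt{11}\right) + 1\right) + 3973 = \left(176 \left(353 + 12 i \sqrt{11}\right) + 1\right) + 3973 = \left(\left(62128 + 2112 i \sqrt{11}\right) + 1\right) + 3973 = \left(62129 + 2112 i \sqrt{11}\right) + 3973 = 66102 + 2112 i \sqrt{11}$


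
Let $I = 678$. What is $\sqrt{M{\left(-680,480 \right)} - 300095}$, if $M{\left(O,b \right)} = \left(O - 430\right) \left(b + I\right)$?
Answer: $5 i \sqrt{63419} \approx 1259.2 i$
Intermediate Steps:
$M{\left(O,b \right)} = \left(-430 + O\right) \left(678 + b\right)$ ($M{\left(O,b \right)} = \left(O - 430\right) \left(b + 678\right) = \left(-430 + O\right) \left(678 + b\right)$)
$\sqrt{M{\left(-680,480 \right)} - 300095} = \sqrt{\left(-291540 - 206400 + 678 \left(-680\right) - 326400\right) - 300095} = \sqrt{\left(-291540 - 206400 - 461040 - 326400\right) - 300095} = \sqrt{-1285380 - 300095} = \sqrt{-1585475} = 5 i \sqrt{63419}$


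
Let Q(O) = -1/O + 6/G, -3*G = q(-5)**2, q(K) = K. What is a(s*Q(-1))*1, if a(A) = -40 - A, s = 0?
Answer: -40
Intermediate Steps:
G = -25/3 (G = -1/3*(-5)**2 = -1/3*25 = -25/3 ≈ -8.3333)
Q(O) = -18/25 - 1/O (Q(O) = -1/O + 6/(-25/3) = -1/O + 6*(-3/25) = -1/O - 18/25 = -18/25 - 1/O)
a(s*Q(-1))*1 = (-40 - 0*(-18/25 - 1/(-1)))*1 = (-40 - 0*(-18/25 - 1*(-1)))*1 = (-40 - 0*(-18/25 + 1))*1 = (-40 - 0*7/25)*1 = (-40 - 1*0)*1 = (-40 + 0)*1 = -40*1 = -40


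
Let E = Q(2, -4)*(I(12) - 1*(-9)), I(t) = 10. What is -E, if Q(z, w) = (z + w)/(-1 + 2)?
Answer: 38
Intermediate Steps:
Q(z, w) = w + z (Q(z, w) = (w + z)/1 = (w + z)*1 = w + z)
E = -38 (E = (-4 + 2)*(10 - 1*(-9)) = -2*(10 + 9) = -2*19 = -38)
-E = -1*(-38) = 38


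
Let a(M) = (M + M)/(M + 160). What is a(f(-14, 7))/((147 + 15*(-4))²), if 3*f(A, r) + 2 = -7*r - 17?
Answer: -34/779607 ≈ -4.3612e-5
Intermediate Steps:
f(A, r) = -19/3 - 7*r/3 (f(A, r) = -⅔ + (-7*r - 17)/3 = -⅔ + (-17 - 7*r)/3 = -⅔ + (-17/3 - 7*r/3) = -19/3 - 7*r/3)
a(M) = 2*M/(160 + M) (a(M) = (2*M)/(160 + M) = 2*M/(160 + M))
a(f(-14, 7))/((147 + 15*(-4))²) = (2*(-19/3 - 7/3*7)/(160 + (-19/3 - 7/3*7)))/((147 + 15*(-4))²) = (2*(-19/3 - 49/3)/(160 + (-19/3 - 49/3)))/((147 - 60)²) = (2*(-68/3)/(160 - 68/3))/(87²) = (2*(-68/3)/(412/3))/7569 = (2*(-68/3)*(3/412))*(1/7569) = -34/103*1/7569 = -34/779607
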